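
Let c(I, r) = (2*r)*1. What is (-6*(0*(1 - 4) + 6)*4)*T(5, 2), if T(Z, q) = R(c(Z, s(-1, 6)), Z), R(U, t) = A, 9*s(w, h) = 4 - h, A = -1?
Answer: 144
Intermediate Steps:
s(w, h) = 4/9 - h/9 (s(w, h) = (4 - h)/9 = 4/9 - h/9)
c(I, r) = 2*r
R(U, t) = -1
T(Z, q) = -1
(-6*(0*(1 - 4) + 6)*4)*T(5, 2) = -6*(0*(1 - 4) + 6)*4*(-1) = -6*(0*(-3) + 6)*4*(-1) = -6*(0 + 6)*4*(-1) = -36*4*(-1) = -6*24*(-1) = -144*(-1) = 144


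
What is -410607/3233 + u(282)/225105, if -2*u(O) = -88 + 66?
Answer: -92429653172/727764465 ≈ -127.00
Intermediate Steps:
u(O) = 11 (u(O) = -(-88 + 66)/2 = -1/2*(-22) = 11)
-410607/3233 + u(282)/225105 = -410607/3233 + 11/225105 = -92429653172/727764465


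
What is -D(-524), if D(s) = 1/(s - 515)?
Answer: 1/1039 ≈ 0.00096246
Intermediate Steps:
D(s) = 1/(-515 + s)
-D(-524) = -1/(-515 - 524) = -1/(-1039) = -1*(-1/1039) = 1/1039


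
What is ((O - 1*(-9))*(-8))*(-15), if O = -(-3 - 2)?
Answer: 1680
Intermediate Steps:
O = 5 (O = -1*(-5) = 5)
((O - 1*(-9))*(-8))*(-15) = ((5 - 1*(-9))*(-8))*(-15) = ((5 + 9)*(-8))*(-15) = (14*(-8))*(-15) = -112*(-15) = 1680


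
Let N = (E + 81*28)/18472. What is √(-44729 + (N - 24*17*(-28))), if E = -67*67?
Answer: 3*I*√315672205762/9236 ≈ 182.5*I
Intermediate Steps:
E = -4489
N = -2221/18472 (N = (-4489 + 81*28)/18472 = (-4489 + 2268)*(1/18472) = -2221*1/18472 = -2221/18472 ≈ -0.12024)
√(-44729 + (N - 24*17*(-28))) = √(-44729 + (-2221/18472 - 24*17*(-28))) = √(-44729 + (-2221/18472 - 408*(-28))) = √(-44729 + (-2221/18472 - 1*(-11424))) = √(-44729 + (-2221/18472 + 11424)) = √(-44729 + 211021907/18472) = √(-615212181/18472) = 3*I*√315672205762/9236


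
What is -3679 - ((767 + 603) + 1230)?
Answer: -6279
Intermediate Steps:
-3679 - ((767 + 603) + 1230) = -3679 - (1370 + 1230) = -3679 - 1*2600 = -3679 - 2600 = -6279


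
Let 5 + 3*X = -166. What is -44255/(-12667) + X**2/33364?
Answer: 1507129/419684 ≈ 3.5911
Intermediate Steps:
X = -57 (X = -5/3 + (1/3)*(-166) = -5/3 - 166/3 = -57)
-44255/(-12667) + X**2/33364 = -44255/(-12667) + (-57)**2/33364 = -44255*(-1/12667) + 3249*(1/33364) = 835/239 + 171/1756 = 1507129/419684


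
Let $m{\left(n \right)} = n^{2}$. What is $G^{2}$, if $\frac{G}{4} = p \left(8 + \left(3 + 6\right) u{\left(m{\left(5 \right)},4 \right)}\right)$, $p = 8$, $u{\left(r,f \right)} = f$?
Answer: $1982464$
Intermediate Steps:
$G = 1408$ ($G = 4 \cdot 8 \left(8 + \left(3 + 6\right) 4\right) = 4 \cdot 8 \left(8 + 9 \cdot 4\right) = 4 \cdot 8 \left(8 + 36\right) = 4 \cdot 8 \cdot 44 = 4 \cdot 352 = 1408$)
$G^{2} = 1408^{2} = 1982464$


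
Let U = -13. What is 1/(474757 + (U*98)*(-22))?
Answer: 1/502785 ≈ 1.9889e-6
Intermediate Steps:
1/(474757 + (U*98)*(-22)) = 1/(474757 - 13*98*(-22)) = 1/(474757 - 1274*(-22)) = 1/(474757 + 28028) = 1/502785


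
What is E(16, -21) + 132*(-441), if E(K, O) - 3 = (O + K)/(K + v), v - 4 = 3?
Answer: -1338812/23 ≈ -58209.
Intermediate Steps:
v = 7 (v = 4 + 3 = 7)
E(K, O) = 3 + (K + O)/(7 + K) (E(K, O) = 3 + (O + K)/(K + 7) = 3 + (K + O)/(7 + K))
E(16, -21) + 132*(-441) = (21 - 21 + 4*16)/(7 + 16) + 132*(-441) = (21 - 21 + 64)/23 - 58212 = (1/23)*64 - 58212 = 64/23 - 58212 = -1338812/23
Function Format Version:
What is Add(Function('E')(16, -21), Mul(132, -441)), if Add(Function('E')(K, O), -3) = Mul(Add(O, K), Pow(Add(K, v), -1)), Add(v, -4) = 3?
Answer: Rational(-1338812, 23) ≈ -58209.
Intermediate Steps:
v = 7 (v = Add(4, 3) = 7)
Function('E')(K, O) = Add(3, Mul(Pow(Add(7, K), -1), Add(K, O))) (Function('E')(K, O) = Add(3, Mul(Add(O, K), Pow(Add(K, 7), -1))) = Add(3, Mul(Add(K, O), Pow(Add(7, K), -1))) = Add(3, Mul(Pow(Add(7, K), -1), Add(K, O))))
Add(Function('E')(16, -21), Mul(132, -441)) = Add(Mul(Pow(Add(7, 16), -1), Add(21, -21, Mul(4, 16))), Mul(132, -441)) = Add(Mul(Pow(23, -1), Add(21, -21, 64)), -58212) = Add(Mul(Rational(1, 23), 64), -58212) = Add(Rational(64, 23), -58212) = Rational(-1338812, 23)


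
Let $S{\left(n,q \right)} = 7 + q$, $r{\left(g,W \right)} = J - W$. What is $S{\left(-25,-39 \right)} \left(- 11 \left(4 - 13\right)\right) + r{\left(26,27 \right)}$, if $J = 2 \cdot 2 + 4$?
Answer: $-3187$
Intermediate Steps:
$J = 8$ ($J = 4 + 4 = 8$)
$r{\left(g,W \right)} = 8 - W$
$S{\left(-25,-39 \right)} \left(- 11 \left(4 - 13\right)\right) + r{\left(26,27 \right)} = \left(7 - 39\right) \left(- 11 \left(4 - 13\right)\right) + \left(8 - 27\right) = - 32 \left(\left(-11\right) \left(-9\right)\right) + \left(8 - 27\right) = \left(-32\right) 99 - 19 = -3168 - 19 = -3187$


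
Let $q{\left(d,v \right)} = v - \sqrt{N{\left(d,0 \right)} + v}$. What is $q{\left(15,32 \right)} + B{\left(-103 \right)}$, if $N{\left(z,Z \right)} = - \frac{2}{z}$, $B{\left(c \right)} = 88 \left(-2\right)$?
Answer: $-144 - \frac{\sqrt{7170}}{15} \approx -149.65$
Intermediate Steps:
$B{\left(c \right)} = -176$
$q{\left(d,v \right)} = v - \sqrt{v - \frac{2}{d}}$ ($q{\left(d,v \right)} = v - \sqrt{- \frac{2}{d} + v} = v - \sqrt{v - \frac{2}{d}}$)
$q{\left(15,32 \right)} + B{\left(-103 \right)} = \left(32 - \sqrt{32 - \frac{2}{15}}\right) - 176 = \left(32 - \sqrt{\frac{478}{15}}\right) - 176 = \left(32 - \frac{\sqrt{7170}}{15}\right) - 176 = -144 - \frac{\sqrt{7170}}{15}$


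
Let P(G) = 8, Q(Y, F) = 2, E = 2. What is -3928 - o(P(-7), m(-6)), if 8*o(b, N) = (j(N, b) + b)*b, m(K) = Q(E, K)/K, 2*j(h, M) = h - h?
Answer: -3936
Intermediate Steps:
j(h, M) = 0 (j(h, M) = (h - h)/2 = (1/2)*0 = 0)
m(K) = 2/K
o(b, N) = b**2/8 (o(b, N) = ((0 + b)*b)/8 = (b*b)/8 = b**2/8)
-3928 - o(P(-7), m(-6)) = -3928 - 8**2/8 = -3928 - 64/8 = -3928 - 1*8 = -3928 - 8 = -3936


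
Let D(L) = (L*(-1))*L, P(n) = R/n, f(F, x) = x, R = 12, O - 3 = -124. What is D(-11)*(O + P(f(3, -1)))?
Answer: 16093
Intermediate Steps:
O = -121 (O = 3 - 124 = -121)
P(n) = 12/n
D(L) = -L² (D(L) = (-L)*L = -L²)
D(-11)*(O + P(f(3, -1))) = (-1*(-11)²)*(-121 + 12/(-1)) = (-1*121)*(-121 + 12*(-1)) = -121*(-121 - 12) = -121*(-133) = 16093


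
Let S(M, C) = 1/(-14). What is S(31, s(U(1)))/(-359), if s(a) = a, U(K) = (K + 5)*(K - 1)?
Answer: 1/5026 ≈ 0.00019897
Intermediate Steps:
U(K) = (-1 + K)*(5 + K) (U(K) = (5 + K)*(-1 + K) = (-1 + K)*(5 + K))
S(M, C) = -1/14
S(31, s(U(1)))/(-359) = -1/14/(-359) = -1/14*(-1/359) = 1/5026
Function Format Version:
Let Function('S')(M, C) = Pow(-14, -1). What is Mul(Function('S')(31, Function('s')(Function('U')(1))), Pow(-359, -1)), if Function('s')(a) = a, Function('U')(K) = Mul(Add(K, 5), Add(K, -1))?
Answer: Rational(1, 5026) ≈ 0.00019897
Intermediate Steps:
Function('U')(K) = Mul(Add(-1, K), Add(5, K)) (Function('U')(K) = Mul(Add(5, K), Add(-1, K)) = Mul(Add(-1, K), Add(5, K)))
Function('S')(M, C) = Rational(-1, 14)
Mul(Function('S')(31, Function('s')(Function('U')(1))), Pow(-359, -1)) = Mul(Rational(-1, 14), Pow(-359, -1)) = Mul(Rational(-1, 14), Rational(-1, 359)) = Rational(1, 5026)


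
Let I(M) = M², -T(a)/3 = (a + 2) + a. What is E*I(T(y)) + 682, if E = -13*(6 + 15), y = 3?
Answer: -156566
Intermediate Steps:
E = -273 (E = -13*21 = -273)
T(a) = -6 - 6*a (T(a) = -3*((a + 2) + a) = -3*((2 + a) + a) = -3*(2 + 2*a) = -6 - 6*a)
E*I(T(y)) + 682 = -273*(-6 - 6*3)² + 682 = -273*(-6 - 18)² + 682 = -273*(-24)² + 682 = -273*576 + 682 = -157248 + 682 = -156566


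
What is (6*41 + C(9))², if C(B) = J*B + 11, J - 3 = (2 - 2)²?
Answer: 80656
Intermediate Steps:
J = 3 (J = 3 + (2 - 2)² = 3 + 0² = 3 + 0 = 3)
C(B) = 11 + 3*B (C(B) = 3*B + 11 = 11 + 3*B)
(6*41 + C(9))² = (6*41 + (11 + 3*9))² = (246 + (11 + 27))² = (246 + 38)² = 284² = 80656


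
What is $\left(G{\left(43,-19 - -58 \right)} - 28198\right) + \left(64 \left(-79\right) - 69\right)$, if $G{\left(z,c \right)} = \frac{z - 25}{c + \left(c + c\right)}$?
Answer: $- \frac{433197}{13} \approx -33323.0$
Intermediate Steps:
$G{\left(z,c \right)} = \frac{-25 + z}{3 c}$ ($G{\left(z,c \right)} = \frac{-25 + z}{c + 2 c} = \frac{-25 + z}{3 c}$)
$\left(G{\left(43,-19 - -58 \right)} - 28198\right) + \left(64 \left(-79\right) - 69\right) = \left(\frac{-25 + 43}{3 \left(-19 - -58\right)} - 28198\right) + \left(64 \left(-79\right) - 69\right) = \left(\frac{1}{3} \frac{1}{-19 + 58} \cdot 18 - 28198\right) - 5125 = \left(\frac{1}{3} \cdot \frac{1}{39} \cdot 18 - 28198\right) - 5125 = \left(\frac{2}{13} - 28198\right) - 5125 = - \frac{366572}{13} - 5125 = - \frac{433197}{13}$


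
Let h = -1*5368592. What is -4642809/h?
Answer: 4642809/5368592 ≈ 0.86481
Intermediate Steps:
h = -5368592
-4642809/h = -4642809/(-5368592) = -4642809*(-1/5368592) = 4642809/5368592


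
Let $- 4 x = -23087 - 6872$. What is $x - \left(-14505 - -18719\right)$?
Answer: $\frac{13103}{4} \approx 3275.8$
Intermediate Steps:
$x = \frac{29959}{4}$ ($x = - \frac{-23087 - 6872}{4} = \left(- \frac{1}{4}\right) \left(-29959\right) = \frac{29959}{4} \approx 7489.8$)
$x - \left(-14505 - -18719\right) = \frac{29959}{4} - \left(-14505 - -18719\right) = \frac{29959}{4} - \left(-14505 + 18719\right) = \frac{29959}{4} - 4214 = \frac{13103}{4}$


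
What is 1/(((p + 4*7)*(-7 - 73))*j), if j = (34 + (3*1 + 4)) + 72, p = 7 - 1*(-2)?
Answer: -1/334480 ≈ -2.9897e-6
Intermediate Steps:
p = 9 (p = 7 + 2 = 9)
j = 113 (j = (34 + (3 + 4)) + 72 = (34 + 7) + 72 = 41 + 72 = 113)
1/(((p + 4*7)*(-7 - 73))*j) = 1/(((9 + 4*7)*(-7 - 73))*113) = 1/(((9 + 28)*(-80))*113) = 1/((37*(-80))*113) = 1/(-2960*113) = 1/(-334480) = -1/334480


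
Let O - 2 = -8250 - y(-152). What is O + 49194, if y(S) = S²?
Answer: 17842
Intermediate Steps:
O = -31352 (O = 2 + (-8250 - 1*(-152)²) = 2 + (-8250 - 1*23104) = 2 + (-8250 - 23104) = 2 - 31354 = -31352)
O + 49194 = -31352 + 49194 = 17842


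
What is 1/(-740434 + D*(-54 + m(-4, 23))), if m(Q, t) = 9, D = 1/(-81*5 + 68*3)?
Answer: -67/49609063 ≈ -1.3506e-6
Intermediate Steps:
D = -1/201 (D = 1/(-405 + 204) = 1/(-201) = -1/201 ≈ -0.0049751)
1/(-740434 + D*(-54 + m(-4, 23))) = 1/(-740434 - (-54 + 9)/201) = 1/(-740434 - 1/201*(-45)) = 1/(-740434 + 15/67) = 1/(-49609063/67) = -67/49609063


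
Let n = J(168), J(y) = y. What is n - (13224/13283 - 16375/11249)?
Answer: 25171390805/149420467 ≈ 168.46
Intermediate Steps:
n = 168
n - (13224/13283 - 16375/11249) = 168 - (13224/13283 - 16375/11249) = 168 - 1*(-68752349/149420467) = 168 + 68752349/149420467 = 25171390805/149420467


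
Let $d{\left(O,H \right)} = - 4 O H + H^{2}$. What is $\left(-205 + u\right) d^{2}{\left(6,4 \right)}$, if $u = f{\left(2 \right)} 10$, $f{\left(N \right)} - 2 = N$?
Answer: $-1056000$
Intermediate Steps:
$f{\left(N \right)} = 2 + N$
$d{\left(O,H \right)} = H^{2} - 4 H O$ ($d{\left(O,H \right)} = - 4 H O + H^{2} = H^{2} - 4 H O$)
$u = 40$ ($u = \left(2 + 2\right) 10 = 4 \cdot 10 = 40$)
$\left(-205 + u\right) d^{2}{\left(6,4 \right)} = \left(-205 + 40\right) \left(4 \left(4 - 24\right)\right)^{2} = - 165 \left(4 \left(4 - 24\right)\right)^{2} = - 165 \left(4 \left(-20\right)\right)^{2} = - 165 \left(-80\right)^{2} = \left(-165\right) 6400 = -1056000$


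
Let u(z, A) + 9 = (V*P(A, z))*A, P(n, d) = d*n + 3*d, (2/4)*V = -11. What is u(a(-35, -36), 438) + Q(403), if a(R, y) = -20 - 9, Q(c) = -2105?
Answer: 123232690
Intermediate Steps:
V = -22 (V = 2*(-11) = -22)
a(R, y) = -29
P(n, d) = 3*d + d*n
u(z, A) = -9 - 22*A*z*(3 + A) (u(z, A) = -9 + (-22*z*(3 + A))*A = -9 - 22*A*z*(3 + A))
u(a(-35, -36), 438) + Q(403) = (-9 - 22*438*(-29)*(3 + 438)) - 2105 = (-9 - 22*438*(-29)*441) - 2105 = (-9 + 123234804) - 2105 = 123234795 - 2105 = 123232690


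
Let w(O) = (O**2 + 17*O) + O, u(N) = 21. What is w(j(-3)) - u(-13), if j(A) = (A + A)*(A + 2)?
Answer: 123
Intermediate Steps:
j(A) = 2*A*(2 + A) (j(A) = (2*A)*(2 + A) = 2*A*(2 + A))
w(O) = O**2 + 18*O
w(j(-3)) - u(-13) = (2*(-3)*(2 - 3))*(18 + 2*(-3)*(2 - 3)) - 1*21 = (2*(-3)*(-1))*(18 + 2*(-3)*(-1)) - 21 = 6*(18 + 6) - 21 = 6*24 - 21 = 144 - 21 = 123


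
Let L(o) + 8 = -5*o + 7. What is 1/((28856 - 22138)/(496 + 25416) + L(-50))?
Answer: 12956/3229403 ≈ 0.0040119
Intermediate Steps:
L(o) = -1 - 5*o (L(o) = -8 + (-5*o + 7) = -8 + (7 - 5*o) = -1 - 5*o)
1/((28856 - 22138)/(496 + 25416) + L(-50)) = 1/((28856 - 22138)/(496 + 25416) + (-1 - 5*(-50))) = 1/(6718/25912 + (-1 + 250)) = 1/(6718*(1/25912) + 249) = 1/(3359/12956 + 249) = 1/(3229403/12956) = 12956/3229403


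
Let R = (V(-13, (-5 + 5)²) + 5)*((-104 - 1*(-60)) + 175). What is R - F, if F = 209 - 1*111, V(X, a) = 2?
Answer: 819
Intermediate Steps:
F = 98 (F = 209 - 111 = 98)
R = 917 (R = (2 + 5)*((-104 - 1*(-60)) + 175) = 7*((-104 + 60) + 175) = 7*(-44 + 175) = 7*131 = 917)
R - F = 917 - 1*98 = 917 - 98 = 819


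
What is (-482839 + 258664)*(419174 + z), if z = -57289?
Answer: -81125569875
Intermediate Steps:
(-482839 + 258664)*(419174 + z) = (-482839 + 258664)*(419174 - 57289) = -224175*361885 = -81125569875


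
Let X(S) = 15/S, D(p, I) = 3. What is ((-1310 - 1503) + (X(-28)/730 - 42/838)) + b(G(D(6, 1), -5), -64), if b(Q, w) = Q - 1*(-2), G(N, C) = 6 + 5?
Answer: -4796128705/1712872 ≈ -2800.1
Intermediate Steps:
G(N, C) = 11
b(Q, w) = 2 + Q (b(Q, w) = Q + 2 = 2 + Q)
((-1310 - 1503) + (X(-28)/730 - 42/838)) + b(G(D(6, 1), -5), -64) = ((-1310 - 1503) + ((15/(-28))/730 - 42/838)) + (2 + 11) = (-2813 + ((15*(-1/28))*(1/730) - 42*1/838)) + 13 = (-2813 + (-15/28*1/730 - 21/419)) + 13 = (-2813 + (-3/4088 - 21/419)) + 13 = (-2813 - 87105/1712872) + 13 = -4818396041/1712872 + 13 = -4796128705/1712872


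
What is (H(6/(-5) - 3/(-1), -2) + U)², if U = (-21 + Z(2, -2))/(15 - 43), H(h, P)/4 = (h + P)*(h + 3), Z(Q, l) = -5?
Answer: 1038361/122500 ≈ 8.4764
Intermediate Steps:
H(h, P) = 4*(3 + h)*(P + h) (H(h, P) = 4*((h + P)*(h + 3)) = 4*((P + h)*(3 + h)) = 4*((3 + h)*(P + h)) = 4*(3 + h)*(P + h))
U = 13/14 (U = (-21 - 5)/(15 - 43) = -26/(-28) = -26*(-1/28) = 13/14 ≈ 0.92857)
(H(6/(-5) - 3/(-1), -2) + U)² = ((4*(6/(-5) - 3/(-1))² + 12*(-2) + 12*(6/(-5) - 3/(-1)) + 4*(-2)*(6/(-5) - 3/(-1))) + 13/14)² = ((4*(6*(-⅕) - 3*(-1))² - 24 + 12*(6*(-⅕) - 3*(-1)) + 4*(-2)*(6*(-⅕) - 3*(-1))) + 13/14)² = ((4*(-6/5 + 3)² - 24 + 12*(-6/5 + 3) + 4*(-2)*(-6/5 + 3)) + 13/14)² = ((4*(9/5)² - 24 + 12*(9/5) + 4*(-2)*(9/5)) + 13/14)² = ((4*(81/25) - 24 + 108/5 - 72/5) + 13/14)² = ((324/25 - 24 + 108/5 - 72/5) + 13/14)² = (-96/25 + 13/14)² = (-1019/350)² = 1038361/122500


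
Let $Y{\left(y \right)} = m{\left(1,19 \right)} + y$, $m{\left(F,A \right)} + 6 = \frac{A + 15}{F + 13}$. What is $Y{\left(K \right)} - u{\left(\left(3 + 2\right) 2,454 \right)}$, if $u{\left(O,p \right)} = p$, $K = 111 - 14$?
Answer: $- \frac{2524}{7} \approx -360.57$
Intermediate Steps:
$K = 97$
$m{\left(F,A \right)} = -6 + \frac{15 + A}{13 + F}$ ($m{\left(F,A \right)} = -6 + \frac{A + 15}{F + 13} = -6 + \frac{15 + A}{13 + F}$)
$Y{\left(y \right)} = - \frac{25}{7} + y$ ($Y{\left(y \right)} = \frac{-63 + 19 - 6}{13 + 1} + y = \frac{-63 + 19 - 6}{14} + y = \frac{1}{14} \left(-50\right) + y = - \frac{25}{7} + y$)
$Y{\left(K \right)} - u{\left(\left(3 + 2\right) 2,454 \right)} = \left(- \frac{25}{7} + 97\right) - 454 = \frac{654}{7} - 454 = - \frac{2524}{7}$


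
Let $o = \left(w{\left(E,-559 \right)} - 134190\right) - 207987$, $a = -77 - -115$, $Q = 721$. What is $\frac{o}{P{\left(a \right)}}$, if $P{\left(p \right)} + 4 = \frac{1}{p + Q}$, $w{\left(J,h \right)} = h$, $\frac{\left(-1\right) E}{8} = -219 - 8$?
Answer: $\frac{260136624}{3035} \approx 85712.0$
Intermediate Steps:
$E = 1816$ ($E = - 8 \left(-219 - 8\right) = \left(-8\right) \left(-227\right) = 1816$)
$a = 38$ ($a = -77 + 115 = 38$)
$o = -342736$ ($o = \left(-559 - 134190\right) - 207987 = -134749 - 207987 = -342736$)
$P{\left(p \right)} = -4 + \frac{1}{721 + p}$ ($P{\left(p \right)} = -4 + \frac{1}{p + 721} = -4 + \frac{1}{721 + p}$)
$\frac{o}{P{\left(a \right)}} = - \frac{342736}{\frac{1}{721 + 38} \left(-2883 - 152\right)} = - \frac{342736}{\frac{1}{759} \left(-2883 - 152\right)} = - \frac{342736}{\frac{1}{759} \left(-3035\right)} = - \frac{342736}{- \frac{3035}{759}} = \left(-342736\right) \left(- \frac{759}{3035}\right) = \frac{260136624}{3035}$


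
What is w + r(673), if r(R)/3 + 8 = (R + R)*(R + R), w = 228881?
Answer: 5664005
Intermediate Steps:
r(R) = -24 + 12*R² (r(R) = -24 + 3*((R + R)*(R + R)) = -24 + 3*((2*R)*(2*R)) = -24 + 3*(4*R²) = -24 + 12*R²)
w + r(673) = 228881 + (-24 + 12*673²) = 228881 + (-24 + 12*452929) = 228881 + (-24 + 5435148) = 228881 + 5435124 = 5664005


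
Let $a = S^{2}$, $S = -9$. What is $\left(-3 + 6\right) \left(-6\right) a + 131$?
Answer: $-1327$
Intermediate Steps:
$a = 81$ ($a = \left(-9\right)^{2} = 81$)
$\left(-3 + 6\right) \left(-6\right) a + 131 = \left(-3 + 6\right) \left(-6\right) 81 + 131 = 3 \left(-6\right) 81 + 131 = \left(-18\right) 81 + 131 = -1458 + 131 = -1327$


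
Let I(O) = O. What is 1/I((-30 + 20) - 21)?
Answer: -1/31 ≈ -0.032258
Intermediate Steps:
1/I((-30 + 20) - 21) = 1/((-30 + 20) - 21) = 1/(-10 - 21) = 1/(-31) = -1/31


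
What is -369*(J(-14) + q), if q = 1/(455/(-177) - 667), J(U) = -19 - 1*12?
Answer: 1355746959/118514 ≈ 11440.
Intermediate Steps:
J(U) = -31 (J(U) = -19 - 12 = -31)
q = -177/118514 (q = 1/(455*(-1/177) - 667) = 1/(-455/177 - 667) = 1/(-118514/177) = -177/118514 ≈ -0.0014935)
-369*(J(-14) + q) = -369*(-31 - 177/118514) = -369*(-3674111/118514) = 1355746959/118514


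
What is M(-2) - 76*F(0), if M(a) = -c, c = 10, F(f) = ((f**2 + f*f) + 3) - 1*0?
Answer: -238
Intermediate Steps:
F(f) = 3 + 2*f**2 (F(f) = ((f**2 + f**2) + 3) + 0 = (2*f**2 + 3) + 0 = (3 + 2*f**2) + 0 = 3 + 2*f**2)
M(a) = -10 (M(a) = -1*10 = -10)
M(-2) - 76*F(0) = -10 - 76*(3 + 2*0**2) = -10 - 76*(3 + 2*0) = -10 - 76*(3 + 0) = -10 - 76*3 = -10 - 228 = -238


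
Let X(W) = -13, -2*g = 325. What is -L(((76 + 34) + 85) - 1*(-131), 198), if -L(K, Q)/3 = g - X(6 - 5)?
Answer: -897/2 ≈ -448.50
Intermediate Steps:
g = -325/2 (g = -1/2*325 = -325/2 ≈ -162.50)
L(K, Q) = 897/2 (L(K, Q) = -3*(-325/2 - 1*(-13)) = -3*(-325/2 + 13) = -3*(-299/2) = 897/2)
-L(((76 + 34) + 85) - 1*(-131), 198) = -1*897/2 = -897/2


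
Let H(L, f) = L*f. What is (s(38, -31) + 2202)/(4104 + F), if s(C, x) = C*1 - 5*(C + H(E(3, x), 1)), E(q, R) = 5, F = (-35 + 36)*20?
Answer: 2025/4124 ≈ 0.49103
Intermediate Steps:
F = 20 (F = 1*20 = 20)
s(C, x) = -25 - 4*C (s(C, x) = C*1 - 5*(C + 5*1) = C - 5*(C + 5) = C - 5*(5 + C) = C + (-25 - 5*C) = -25 - 4*C)
(s(38, -31) + 2202)/(4104 + F) = ((-25 - 4*38) + 2202)/(4104 + 20) = ((-25 - 152) + 2202)/4124 = (-177 + 2202)*(1/4124) = 2025*(1/4124) = 2025/4124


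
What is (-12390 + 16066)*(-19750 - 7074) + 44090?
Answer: -98560934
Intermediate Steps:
(-12390 + 16066)*(-19750 - 7074) + 44090 = 3676*(-26824) + 44090 = -98605024 + 44090 = -98560934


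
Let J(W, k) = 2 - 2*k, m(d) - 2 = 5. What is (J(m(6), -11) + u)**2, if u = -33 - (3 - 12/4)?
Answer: 81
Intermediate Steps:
m(d) = 7 (m(d) = 2 + 5 = 7)
u = -33 (u = -33 - (3 - 12/4) = -33 - (3 - 4*3/4) = -33 - (3 - 3) = -33 - 1*0 = -33 + 0 = -33)
(J(m(6), -11) + u)**2 = ((2 - 2*(-11)) - 33)**2 = ((2 + 22) - 33)**2 = (24 - 33)**2 = (-9)**2 = 81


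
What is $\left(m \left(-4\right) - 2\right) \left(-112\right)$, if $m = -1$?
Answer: $-224$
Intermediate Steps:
$\left(m \left(-4\right) - 2\right) \left(-112\right) = \left(\left(-1\right) \left(-4\right) - 2\right) \left(-112\right) = \left(4 - 2\right) \left(-112\right) = 2 \left(-112\right) = -224$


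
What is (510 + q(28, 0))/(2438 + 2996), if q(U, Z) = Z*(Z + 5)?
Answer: 255/2717 ≈ 0.093853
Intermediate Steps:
q(U, Z) = Z*(5 + Z)
(510 + q(28, 0))/(2438 + 2996) = (510 + 0*(5 + 0))/(2438 + 2996) = (510 + 0*5)/5434 = (510 + 0)*(1/5434) = 510*(1/5434) = 255/2717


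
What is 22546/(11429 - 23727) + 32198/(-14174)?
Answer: -178884502/43577963 ≈ -4.1049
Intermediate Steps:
22546/(11429 - 23727) + 32198/(-14174) = 22546/(-12298) + 32198*(-1/14174) = 22546*(-1/12298) - 16099/7087 = -11273/6149 - 16099/7087 = -178884502/43577963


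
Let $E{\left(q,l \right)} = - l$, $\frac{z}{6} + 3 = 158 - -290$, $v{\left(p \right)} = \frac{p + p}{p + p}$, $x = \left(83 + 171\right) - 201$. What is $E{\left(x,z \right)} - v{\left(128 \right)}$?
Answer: $-2671$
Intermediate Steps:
$x = 53$ ($x = 254 - 201 = 53$)
$v{\left(p \right)} = 1$ ($v{\left(p \right)} = \frac{2 p}{2 p} = 2 p \frac{1}{2 p} = 1$)
$z = 2670$ ($z = -18 + 6 \left(158 - -290\right) = -18 + 6 \left(158 + 290\right) = -18 + 6 \cdot 448 = -18 + 2688 = 2670$)
$E{\left(x,z \right)} - v{\left(128 \right)} = \left(-1\right) 2670 - 1 = -2670 - 1 = -2671$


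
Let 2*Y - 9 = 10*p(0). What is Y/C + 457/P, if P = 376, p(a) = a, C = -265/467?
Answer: -669059/99640 ≈ -6.7148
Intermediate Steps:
C = -265/467 (C = -265*1/467 = -265/467 ≈ -0.56745)
Y = 9/2 (Y = 9/2 + (10*0)/2 = 9/2 + (1/2)*0 = 9/2 + 0 = 9/2 ≈ 4.5000)
Y/C + 457/P = 9/(2*(-265/467)) + 457/376 = (9/2)*(-467/265) + 457*(1/376) = -4203/530 + 457/376 = -669059/99640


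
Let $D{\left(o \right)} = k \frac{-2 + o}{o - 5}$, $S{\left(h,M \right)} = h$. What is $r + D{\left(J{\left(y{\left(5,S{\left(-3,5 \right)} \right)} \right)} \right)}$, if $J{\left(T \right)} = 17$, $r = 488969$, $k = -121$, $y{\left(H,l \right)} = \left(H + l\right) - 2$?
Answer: $\frac{1955271}{4} \approx 4.8882 \cdot 10^{5}$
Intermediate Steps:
$y{\left(H,l \right)} = -2 + H + l$
$D{\left(o \right)} = - \frac{121 \left(-2 + o\right)}{-5 + o}$ ($D{\left(o \right)} = - 121 \frac{-2 + o}{o - 5} = - 121 \frac{-2 + o}{-5 + o} = - \frac{121 \left(-2 + o\right)}{-5 + o}$)
$r + D{\left(J{\left(y{\left(5,S{\left(-3,5 \right)} \right)} \right)} \right)} = 488969 + \frac{121 \left(2 - 17\right)}{-5 + 17} = 488969 + \frac{121 \left(2 - 17\right)}{12} = 488969 + 121 \cdot \frac{1}{12} \left(-15\right) = 488969 - \frac{605}{4} = \frac{1955271}{4}$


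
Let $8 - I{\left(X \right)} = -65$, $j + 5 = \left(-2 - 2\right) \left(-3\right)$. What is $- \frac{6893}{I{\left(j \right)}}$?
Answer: $- \frac{6893}{73} \approx -94.425$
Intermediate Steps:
$j = 7$ ($j = -5 + \left(-2 - 2\right) \left(-3\right) = -5 - -12 = -5 + 12 = 7$)
$I{\left(X \right)} = 73$ ($I{\left(X \right)} = 8 - -65 = 8 + 65 = 73$)
$- \frac{6893}{I{\left(j \right)}} = - \frac{6893}{73}$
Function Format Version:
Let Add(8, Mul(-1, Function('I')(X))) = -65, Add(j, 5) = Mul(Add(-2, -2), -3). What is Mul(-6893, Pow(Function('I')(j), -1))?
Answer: Rational(-6893, 73) ≈ -94.425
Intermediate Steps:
j = 7 (j = Add(-5, Mul(Add(-2, -2), -3)) = Add(-5, Mul(-4, -3)) = Add(-5, 12) = 7)
Function('I')(X) = 73 (Function('I')(X) = Add(8, Mul(-1, -65)) = Add(8, 65) = 73)
Mul(-6893, Pow(Function('I')(j), -1)) = Mul(-6893, Pow(73, -1)) = Mul(-6893, Rational(1, 73)) = Rational(-6893, 73)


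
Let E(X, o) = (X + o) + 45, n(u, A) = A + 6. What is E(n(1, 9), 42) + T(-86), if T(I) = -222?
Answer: -120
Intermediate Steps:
n(u, A) = 6 + A
E(X, o) = 45 + X + o
E(n(1, 9), 42) + T(-86) = (45 + (6 + 9) + 42) - 222 = (45 + 15 + 42) - 222 = 102 - 222 = -120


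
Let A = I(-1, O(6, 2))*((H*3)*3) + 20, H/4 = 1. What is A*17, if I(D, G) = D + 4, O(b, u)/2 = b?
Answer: 2176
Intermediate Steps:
H = 4 (H = 4*1 = 4)
O(b, u) = 2*b
I(D, G) = 4 + D
A = 128 (A = (4 - 1)*((4*3)*3) + 20 = 3*(12*3) + 20 = 3*36 + 20 = 108 + 20 = 128)
A*17 = 128*17 = 2176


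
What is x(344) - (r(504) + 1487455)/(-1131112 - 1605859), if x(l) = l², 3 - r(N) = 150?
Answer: 323883687564/2736971 ≈ 1.1834e+5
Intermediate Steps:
r(N) = -147 (r(N) = 3 - 1*150 = 3 - 150 = -147)
x(344) - (r(504) + 1487455)/(-1131112 - 1605859) = 344² - (-147 + 1487455)/(-1131112 - 1605859) = 118336 - 1487308/(-2736971) = 118336 - 1487308*(-1)/2736971 = 118336 - 1*(-1487308/2736971) = 118336 + 1487308/2736971 = 323883687564/2736971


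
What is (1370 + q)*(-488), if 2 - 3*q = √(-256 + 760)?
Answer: -2006656/3 + 976*√14 ≈ -6.6523e+5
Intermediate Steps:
q = ⅔ - 2*√14 (q = ⅔ - √(-256 + 760)/3 = ⅔ - 2*√14 ≈ -6.8167)
(1370 + q)*(-488) = (1370 + (⅔ - 2*√14))*(-488) = (4112/3 - 2*√14)*(-488) = -2006656/3 + 976*√14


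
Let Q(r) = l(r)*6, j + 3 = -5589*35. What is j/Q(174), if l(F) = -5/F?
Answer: 5672922/5 ≈ 1.1346e+6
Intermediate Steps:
j = -195618 (j = -3 - 5589*35 = -3 - 195615 = -195618)
Q(r) = -30/r (Q(r) = -5/r*6 = -30/r)
j/Q(174) = -195618/((-30/174)) = -195618/((-30*1/174)) = -195618/(-5/29) = -195618*(-29/5) = 5672922/5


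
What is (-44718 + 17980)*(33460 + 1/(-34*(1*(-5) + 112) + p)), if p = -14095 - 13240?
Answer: -27710102209302/30973 ≈ -8.9465e+8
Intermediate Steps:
p = -27335
(-44718 + 17980)*(33460 + 1/(-34*(1*(-5) + 112) + p)) = (-44718 + 17980)*(33460 + 1/(-34*(1*(-5) + 112) - 27335)) = -26738*(33460 + 1/(-34*(-5 + 112) - 27335)) = -26738*(33460 + 1/(-34*107 - 27335)) = -26738*(33460 + 1/(-3638 - 27335)) = -26738*(33460 + 1/(-30973)) = -26738*(33460 - 1/30973) = -26738*1036356579/30973 = -27710102209302/30973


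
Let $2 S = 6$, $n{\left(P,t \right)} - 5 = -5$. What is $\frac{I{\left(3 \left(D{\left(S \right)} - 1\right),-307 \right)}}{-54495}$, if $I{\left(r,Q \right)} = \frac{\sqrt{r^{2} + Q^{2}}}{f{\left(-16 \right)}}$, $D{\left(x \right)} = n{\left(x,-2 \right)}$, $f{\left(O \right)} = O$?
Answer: $\frac{\sqrt{94258}}{871920} \approx 0.00035211$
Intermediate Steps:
$n{\left(P,t \right)} = 0$ ($n{\left(P,t \right)} = 5 - 5 = 0$)
$S = 3$ ($S = \frac{1}{2} \cdot 6 = 3$)
$D{\left(x \right)} = 0$
$I{\left(r,Q \right)} = - \frac{\sqrt{Q^{2} + r^{2}}}{16}$ ($I{\left(r,Q \right)} = \frac{\sqrt{r^{2} + Q^{2}}}{-16} = \sqrt{Q^{2} + r^{2}} \left(- \frac{1}{16}\right) = - \frac{\sqrt{Q^{2} + r^{2}}}{16}$)
$\frac{I{\left(3 \left(D{\left(S \right)} - 1\right),-307 \right)}}{-54495} = \frac{\left(- \frac{1}{16}\right) \sqrt{\left(-307\right)^{2} + \left(3 \left(0 - 1\right)\right)^{2}}}{-54495} = - \frac{\sqrt{94249 + \left(3 \left(-1\right)\right)^{2}}}{16} \left(- \frac{1}{54495}\right) = - \frac{\sqrt{94249 + \left(-3\right)^{2}}}{16} \left(- \frac{1}{54495}\right) = - \frac{\sqrt{94249 + 9}}{16} \left(- \frac{1}{54495}\right) = - \frac{\sqrt{94258}}{16} \left(- \frac{1}{54495}\right) = \frac{\sqrt{94258}}{871920}$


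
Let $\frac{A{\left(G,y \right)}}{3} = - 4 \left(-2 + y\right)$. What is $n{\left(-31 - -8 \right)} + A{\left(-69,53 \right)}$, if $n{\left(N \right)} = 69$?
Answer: $-543$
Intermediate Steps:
$A{\left(G,y \right)} = 24 - 12 y$ ($A{\left(G,y \right)} = 3 \left(- 4 \left(-2 + y\right)\right) = 3 \left(8 - 4 y\right) = 24 - 12 y$)
$n{\left(-31 - -8 \right)} + A{\left(-69,53 \right)} = 69 + \left(24 - 636\right) = 69 - 612 = -543$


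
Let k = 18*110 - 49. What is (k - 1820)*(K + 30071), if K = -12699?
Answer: 1928292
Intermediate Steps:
k = 1931 (k = 1980 - 49 = 1931)
(k - 1820)*(K + 30071) = (1931 - 1820)*(-12699 + 30071) = 111*17372 = 1928292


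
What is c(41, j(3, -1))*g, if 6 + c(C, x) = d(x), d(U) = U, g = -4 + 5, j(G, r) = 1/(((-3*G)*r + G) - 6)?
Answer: -35/6 ≈ -5.8333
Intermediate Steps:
j(G, r) = 1/(-6 + G - 3*G*r) (j(G, r) = 1/((-3*G*r + G) - 6) = 1/((G - 3*G*r) - 6) = 1/(-6 + G - 3*G*r))
g = 1
c(C, x) = -6 + x
c(41, j(3, -1))*g = (-6 - 1/(6 - 1*3 + 3*3*(-1)))*1 = (-6 - 1/(6 - 3 - 9))*1 = (-6 - 1/(-6))*1 = (-6 - 1*(-1/6))*1 = (-6 + 1/6)*1 = -35/6*1 = -35/6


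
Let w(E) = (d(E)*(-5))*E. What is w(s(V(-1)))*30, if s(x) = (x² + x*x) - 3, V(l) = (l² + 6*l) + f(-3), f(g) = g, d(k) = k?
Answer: -2343750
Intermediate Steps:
V(l) = -3 + l² + 6*l (V(l) = (l² + 6*l) - 3 = -3 + l² + 6*l)
s(x) = -3 + 2*x² (s(x) = (x² + x²) - 3 = 2*x² - 3 = -3 + 2*x²)
w(E) = -5*E² (w(E) = (E*(-5))*E = (-5*E)*E = -5*E²)
w(s(V(-1)))*30 = -5*(-3 + 2*(-3 + (-1)² + 6*(-1))²)²*30 = -5*(-3 + 2*(-3 + 1 - 6)²)²*30 = -5*(-3 + 2*(-8)²)²*30 = -5*(-3 + 2*64)²*30 = -5*(-3 + 128)²*30 = -5*125²*30 = -5*15625*30 = -78125*30 = -2343750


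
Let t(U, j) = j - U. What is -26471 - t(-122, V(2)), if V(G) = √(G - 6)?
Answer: -26593 - 2*I ≈ -26593.0 - 2.0*I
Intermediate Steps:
V(G) = √(-6 + G)
-26471 - t(-122, V(2)) = -26471 - (√(-6 + 2) - 1*(-122)) = -26471 - (√(-4) + 122) = -26471 - (2*I + 122) = -26471 - (122 + 2*I) = -26471 + (-122 - 2*I) = -26593 - 2*I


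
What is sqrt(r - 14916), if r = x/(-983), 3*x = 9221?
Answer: I*sqrt(129745693245)/2949 ≈ 122.14*I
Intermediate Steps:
x = 9221/3 (x = (1/3)*9221 = 9221/3 ≈ 3073.7)
r = -9221/2949 (r = (9221/3)/(-983) = (9221/3)*(-1/983) = -9221/2949 ≈ -3.1268)
sqrt(r - 14916) = sqrt(-9221/2949 - 14916) = sqrt(-43996505/2949) = I*sqrt(129745693245)/2949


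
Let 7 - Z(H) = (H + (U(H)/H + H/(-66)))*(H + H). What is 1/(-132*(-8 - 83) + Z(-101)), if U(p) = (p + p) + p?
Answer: -33/246440 ≈ -0.00013391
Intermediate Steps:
U(p) = 3*p (U(p) = 2*p + p = 3*p)
Z(H) = 7 - 2*H*(3 + 65*H/66) (Z(H) = 7 - (H + ((3*H)/H + H/(-66)))*(H + H) = 7 - (H + (3 + H*(-1/66)))*2*H = 7 - (H + (3 - H/66))*2*H = 7 - (3 + 65*H/66)*2*H = 7 - 2*H*(3 + 65*H/66))
1/(-132*(-8 - 83) + Z(-101)) = 1/(-132*(-8 - 83) + (7 - 6*(-101) - 65/33*(-101)²)) = 1/(-132*(-91) + (7 + 606 - 65/33*10201)) = 1/(12012 + (7 + 606 - 663065/33)) = 1/(12012 - 642836/33) = 1/(-246440/33) = -33/246440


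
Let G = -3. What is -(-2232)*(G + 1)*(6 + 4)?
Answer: -44640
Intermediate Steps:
-(-2232)*(G + 1)*(6 + 4) = -(-2232)*(-3 + 1)*(6 + 4) = -(-2232)*(-2*10) = -(-2232)*(-20) = -9*4960 = -44640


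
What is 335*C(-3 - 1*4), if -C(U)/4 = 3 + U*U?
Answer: -69680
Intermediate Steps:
C(U) = -12 - 4*U² (C(U) = -4*(3 + U*U) = -4*(3 + U²) = -12 - 4*U²)
335*C(-3 - 1*4) = 335*(-12 - 4*(-3 - 1*4)²) = 335*(-12 - 4*(-3 - 4)²) = 335*(-12 - 4*(-7)²) = 335*(-12 - 4*49) = 335*(-12 - 196) = 335*(-208) = -69680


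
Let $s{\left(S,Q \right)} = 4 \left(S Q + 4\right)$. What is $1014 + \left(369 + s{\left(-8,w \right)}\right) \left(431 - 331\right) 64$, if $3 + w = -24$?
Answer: $7994614$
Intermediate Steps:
$w = -27$ ($w = -3 - 24 = -27$)
$s{\left(S,Q \right)} = 16 + 4 Q S$ ($s{\left(S,Q \right)} = 4 \left(Q S + 4\right) = 4 \left(4 + Q S\right) = 16 + 4 Q S$)
$1014 + \left(369 + s{\left(-8,w \right)}\right) \left(431 - 331\right) 64 = 1014 + \left(369 + \left(16 + 4 \left(-27\right) \left(-8\right)\right)\right) \left(431 - 331\right) 64 = 1014 + \left(369 + \left(16 + 864\right)\right) 100 \cdot 64 = 1014 + \left(369 + 880\right) 100 \cdot 64 = 1014 + 1249 \cdot 100 \cdot 64 = 1014 + 124900 \cdot 64 = 1014 + 7993600 = 7994614$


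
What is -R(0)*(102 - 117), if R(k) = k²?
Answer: 0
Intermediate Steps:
-R(0)*(102 - 117) = -0²*(102 - 117) = -0*(-15) = -1*0 = 0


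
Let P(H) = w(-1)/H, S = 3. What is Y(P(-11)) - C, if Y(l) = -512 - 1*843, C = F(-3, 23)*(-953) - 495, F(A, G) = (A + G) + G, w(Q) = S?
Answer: 40119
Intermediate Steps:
w(Q) = 3
F(A, G) = A + 2*G
P(H) = 3/H
C = -41474 (C = (-3 + 2*23)*(-953) - 495 = (-3 + 46)*(-953) - 495 = 43*(-953) - 495 = -40979 - 495 = -41474)
Y(l) = -1355 (Y(l) = -512 - 843 = -1355)
Y(P(-11)) - C = -1355 - 1*(-41474) = -1355 + 41474 = 40119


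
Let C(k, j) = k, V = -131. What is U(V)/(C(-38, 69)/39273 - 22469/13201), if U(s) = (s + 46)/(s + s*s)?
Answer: 35682303/12175094150 ≈ 0.0029308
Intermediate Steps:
U(s) = (46 + s)/(s + s²)
U(V)/(C(-38, 69)/39273 - 22469/13201) = ((46 - 131)/((-131)*(1 - 131)))/(-38/39273 - 22469/13201) = (-1/131*(-85)/(-130))/(-38*1/39273 - 22469*1/13201) = (-1/131*(-1/130)*(-85))/(-2/2067 - 22469/13201) = -17/(3406*(-46469825/27286467)) = -17/3406*(-27286467/46469825) = 35682303/12175094150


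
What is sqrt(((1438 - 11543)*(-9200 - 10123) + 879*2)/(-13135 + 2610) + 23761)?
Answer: 2*sqrt(5770210423)/2105 ≈ 72.173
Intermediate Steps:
sqrt(((1438 - 11543)*(-9200 - 10123) + 879*2)/(-13135 + 2610) + 23761) = sqrt((-10105*(-19323) + 1758)/(-10525) + 23761) = sqrt((195258915 + 1758)*(-1/10525) + 23761) = sqrt(195260673*(-1/10525) + 23761) = sqrt(-195260673/10525 + 23761) = sqrt(54823852/10525) = 2*sqrt(5770210423)/2105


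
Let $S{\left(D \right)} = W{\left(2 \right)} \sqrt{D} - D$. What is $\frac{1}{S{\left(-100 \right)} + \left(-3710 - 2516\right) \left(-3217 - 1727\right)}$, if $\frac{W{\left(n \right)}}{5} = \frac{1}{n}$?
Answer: $\frac{30781444}{947497294725761} - \frac{25 i}{947497294725761} \approx 3.2487 \cdot 10^{-8} - 2.6385 \cdot 10^{-14} i$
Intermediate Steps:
$W{\left(n \right)} = \frac{5}{n}$
$S{\left(D \right)} = - D + \frac{5 \sqrt{D}}{2}$ ($S{\left(D \right)} = \frac{5}{2} \sqrt{D} - D = 5 \cdot \frac{1}{2} \sqrt{D} - D = \frac{5 \sqrt{D}}{2} - D = - D + \frac{5 \sqrt{D}}{2}$)
$\frac{1}{S{\left(-100 \right)} + \left(-3710 - 2516\right) \left(-3217 - 1727\right)} = \frac{1}{\left(\left(-1\right) \left(-100\right) + \frac{5 \sqrt{-100}}{2}\right) + \left(-3710 - 2516\right) \left(-3217 - 1727\right)} = \frac{1}{\left(100 + \frac{5 \cdot 10 i}{2}\right) - -30781344} = \frac{1}{\left(100 + 25 i\right) + 30781344} = \frac{1}{30781444 + 25 i} = \frac{30781444 - 25 i}{947497294725761}$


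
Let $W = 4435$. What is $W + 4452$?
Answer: $8887$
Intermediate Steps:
$W + 4452 = 4435 + 4452 = 8887$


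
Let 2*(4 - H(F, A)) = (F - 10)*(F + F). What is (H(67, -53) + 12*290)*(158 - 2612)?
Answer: 822090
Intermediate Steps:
H(F, A) = 4 - F*(-10 + F) (H(F, A) = 4 - (F - 10)*(F + F)/2 = 4 - (-10 + F)*2*F/2 = 4 - F*(-10 + F))
(H(67, -53) + 12*290)*(158 - 2612) = ((4 - 1*67**2 + 10*67) + 12*290)*(158 - 2612) = ((4 - 1*4489 + 670) + 3480)*(-2454) = ((4 - 4489 + 670) + 3480)*(-2454) = (-3815 + 3480)*(-2454) = -335*(-2454) = 822090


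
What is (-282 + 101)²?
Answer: 32761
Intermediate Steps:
(-282 + 101)² = (-181)² = 32761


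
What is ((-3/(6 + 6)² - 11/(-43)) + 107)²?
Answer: 48988296889/4260096 ≈ 11499.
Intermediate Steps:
((-3/(6 + 6)² - 11/(-43)) + 107)² = ((-3/(12²) - 11*(-1/43)) + 107)² = ((-3/144 + 11/43) + 107)² = ((-3*1/144 + 11/43) + 107)² = ((-1/48 + 11/43) + 107)² = (485/2064 + 107)² = (221333/2064)² = 48988296889/4260096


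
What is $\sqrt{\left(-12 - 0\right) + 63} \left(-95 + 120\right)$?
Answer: $25 \sqrt{51} \approx 178.54$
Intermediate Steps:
$\sqrt{\left(-12 - 0\right) + 63} \left(-95 + 120\right) = \sqrt{\left(-12 + 0\right) + 63} \cdot 25 = \sqrt{-12 + 63} \cdot 25 = \sqrt{51} \cdot 25 = 25 \sqrt{51}$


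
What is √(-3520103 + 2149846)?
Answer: I*√1370257 ≈ 1170.6*I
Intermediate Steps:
√(-3520103 + 2149846) = √(-1370257) = I*√1370257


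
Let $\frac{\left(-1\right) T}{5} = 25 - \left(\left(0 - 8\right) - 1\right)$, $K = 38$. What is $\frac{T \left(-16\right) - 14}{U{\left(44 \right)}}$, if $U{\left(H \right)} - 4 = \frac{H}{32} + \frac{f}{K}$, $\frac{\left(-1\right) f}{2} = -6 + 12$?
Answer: $\frac{411312}{769} \approx 534.87$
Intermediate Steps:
$f = -12$ ($f = - 2 \left(-6 + 12\right) = \left(-2\right) 6 = -12$)
$T = -170$ ($T = - 5 \left(25 - \left(\left(0 - 8\right) - 1\right)\right) = - 5 \left(25 - \left(-8 - 1\right)\right) = - 5 \left(25 - -9\right) = - 5 \left(25 + 9\right) = \left(-5\right) 34 = -170$)
$U{\left(H \right)} = \frac{70}{19} + \frac{H}{32}$ ($U{\left(H \right)} = 4 + \left(\frac{H}{32} - \frac{12}{38}\right) = 4 + \left(H \frac{1}{32} - \frac{6}{19}\right) = 4 + \left(\frac{H}{32} - \frac{6}{19}\right) = 4 + \left(- \frac{6}{19} + \frac{H}{32}\right) = \frac{70}{19} + \frac{H}{32}$)
$\frac{T \left(-16\right) - 14}{U{\left(44 \right)}} = \frac{\left(-170\right) \left(-16\right) - 14}{\frac{70}{19} + \frac{1}{32} \cdot 44} = \frac{2720 - 14}{\frac{70}{19} + \frac{11}{8}} = \frac{2706}{\frac{769}{152}} = 2706 \cdot \frac{152}{769} = \frac{411312}{769}$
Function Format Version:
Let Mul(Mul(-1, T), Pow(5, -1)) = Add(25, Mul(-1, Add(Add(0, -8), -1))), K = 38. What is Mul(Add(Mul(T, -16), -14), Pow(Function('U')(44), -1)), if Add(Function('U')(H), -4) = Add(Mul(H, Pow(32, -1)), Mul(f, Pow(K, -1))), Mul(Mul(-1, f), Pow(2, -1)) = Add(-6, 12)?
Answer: Rational(411312, 769) ≈ 534.87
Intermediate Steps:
f = -12 (f = Mul(-2, Add(-6, 12)) = Mul(-2, 6) = -12)
T = -170 (T = Mul(-5, Add(25, Mul(-1, Add(Add(0, -8), -1)))) = Mul(-5, Add(25, Mul(-1, Add(-8, -1)))) = Mul(-5, Add(25, Mul(-1, -9))) = Mul(-5, Add(25, 9)) = Mul(-5, 34) = -170)
Function('U')(H) = Add(Rational(70, 19), Mul(Rational(1, 32), H)) (Function('U')(H) = Add(4, Add(Mul(H, Pow(32, -1)), Mul(-12, Pow(38, -1)))) = Add(4, Add(Mul(H, Rational(1, 32)), Mul(-12, Rational(1, 38)))) = Add(4, Add(Mul(Rational(1, 32), H), Rational(-6, 19))) = Add(4, Add(Rational(-6, 19), Mul(Rational(1, 32), H))) = Add(Rational(70, 19), Mul(Rational(1, 32), H)))
Mul(Add(Mul(T, -16), -14), Pow(Function('U')(44), -1)) = Mul(Add(Mul(-170, -16), -14), Pow(Add(Rational(70, 19), Mul(Rational(1, 32), 44)), -1)) = Mul(Add(2720, -14), Pow(Add(Rational(70, 19), Rational(11, 8)), -1)) = Mul(2706, Pow(Rational(769, 152), -1)) = Mul(2706, Rational(152, 769)) = Rational(411312, 769)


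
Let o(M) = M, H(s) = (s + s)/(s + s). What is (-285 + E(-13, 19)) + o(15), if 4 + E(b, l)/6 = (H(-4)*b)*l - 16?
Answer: -1872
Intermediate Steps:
H(s) = 1 (H(s) = (2*s)/((2*s)) = (2*s)*(1/(2*s)) = 1)
E(b, l) = -120 + 6*b*l (E(b, l) = -24 + 6*((1*b)*l - 16) = -24 + 6*(b*l - 16) = -24 + 6*(-16 + b*l) = -24 + (-96 + 6*b*l) = -120 + 6*b*l)
(-285 + E(-13, 19)) + o(15) = (-285 + (-120 + 6*(-13)*19)) + 15 = (-285 + (-120 - 1482)) + 15 = (-285 - 1602) + 15 = -1887 + 15 = -1872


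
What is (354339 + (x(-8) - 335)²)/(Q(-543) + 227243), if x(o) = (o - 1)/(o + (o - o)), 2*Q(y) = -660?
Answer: 29811937/14522432 ≈ 2.0528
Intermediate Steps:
Q(y) = -330 (Q(y) = (½)*(-660) = -330)
x(o) = (-1 + o)/o (x(o) = (-1 + o)/(o + 0) = (-1 + o)/o)
(354339 + (x(-8) - 335)²)/(Q(-543) + 227243) = (354339 + ((-1 - 8)/(-8) - 335)²)/(-330 + 227243) = (354339 + (-⅛*(-9) - 335)²)/226913 = (354339 + (9/8 - 335)²)*(1/226913) = (354339 + (-2671/8)²)*(1/226913) = (354339 + 7134241/64)*(1/226913) = (29811937/64)*(1/226913) = 29811937/14522432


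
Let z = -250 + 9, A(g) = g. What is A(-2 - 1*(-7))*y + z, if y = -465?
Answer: -2566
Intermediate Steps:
z = -241
A(-2 - 1*(-7))*y + z = (-2 - 1*(-7))*(-465) - 241 = (-2 + 7)*(-465) - 241 = 5*(-465) - 241 = -2325 - 241 = -2566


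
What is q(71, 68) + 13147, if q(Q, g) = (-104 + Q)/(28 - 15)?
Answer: 170878/13 ≈ 13144.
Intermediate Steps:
q(Q, g) = -8 + Q/13 (q(Q, g) = (-104 + Q)/13 = (-104 + Q)*(1/13) = -8 + Q/13)
q(71, 68) + 13147 = (-8 + (1/13)*71) + 13147 = (-8 + 71/13) + 13147 = -33/13 + 13147 = 170878/13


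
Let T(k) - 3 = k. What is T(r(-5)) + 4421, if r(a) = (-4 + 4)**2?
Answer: 4424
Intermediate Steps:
r(a) = 0 (r(a) = 0**2 = 0)
T(k) = 3 + k
T(r(-5)) + 4421 = (3 + 0) + 4421 = 3 + 4421 = 4424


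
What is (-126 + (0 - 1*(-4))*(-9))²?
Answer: 26244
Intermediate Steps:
(-126 + (0 - 1*(-4))*(-9))² = (-126 + (0 + 4)*(-9))² = (-126 + 4*(-9))² = (-126 - 36)² = (-162)² = 26244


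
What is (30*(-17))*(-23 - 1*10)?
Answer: 16830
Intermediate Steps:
(30*(-17))*(-23 - 1*10) = -510*(-23 - 10) = -510*(-33) = 16830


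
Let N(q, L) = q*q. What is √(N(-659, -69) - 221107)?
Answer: 3*√23686 ≈ 461.71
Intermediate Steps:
N(q, L) = q²
√(N(-659, -69) - 221107) = √((-659)² - 221107) = √(434281 - 221107) = √213174 = 3*√23686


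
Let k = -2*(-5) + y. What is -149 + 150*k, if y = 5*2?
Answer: 2851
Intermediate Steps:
y = 10
k = 20 (k = -2*(-5) + 10 = 10 + 10 = 20)
-149 + 150*k = -149 + 150*20 = -149 + 3000 = 2851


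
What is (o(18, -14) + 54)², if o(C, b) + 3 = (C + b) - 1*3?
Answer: 2704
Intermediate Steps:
o(C, b) = -6 + C + b (o(C, b) = -3 + ((C + b) - 1*3) = -3 + ((C + b) - 3) = -3 + (-3 + C + b) = -6 + C + b)
(o(18, -14) + 54)² = ((-6 + 18 - 14) + 54)² = (-2 + 54)² = 52² = 2704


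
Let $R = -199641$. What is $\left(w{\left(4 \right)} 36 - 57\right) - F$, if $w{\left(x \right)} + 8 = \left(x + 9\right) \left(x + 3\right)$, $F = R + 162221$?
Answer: $40351$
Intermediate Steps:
$F = -37420$ ($F = -199641 + 162221 = -37420$)
$w{\left(x \right)} = -8 + \left(3 + x\right) \left(9 + x\right)$ ($w{\left(x \right)} = -8 + \left(x + 9\right) \left(x + 3\right) = -8 + \left(9 + x\right) \left(3 + x\right) = -8 + \left(3 + x\right) \left(9 + x\right)$)
$\left(w{\left(4 \right)} 36 - 57\right) - F = \left(\left(19 + 4^{2} + 12 \cdot 4\right) 36 - 57\right) - -37420 = \left(\left(19 + 16 + 48\right) 36 - 57\right) + 37420 = \left(83 \cdot 36 - 57\right) + 37420 = \left(2988 - 57\right) + 37420 = 2931 + 37420 = 40351$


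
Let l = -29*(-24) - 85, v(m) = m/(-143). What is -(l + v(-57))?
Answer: -87430/143 ≈ -611.40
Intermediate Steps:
v(m) = -m/143 (v(m) = m*(-1/143) = -m/143)
l = 611 (l = 696 - 85 = 611)
-(l + v(-57)) = -(611 - 1/143*(-57)) = -(611 + 57/143) = -1*87430/143 = -87430/143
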